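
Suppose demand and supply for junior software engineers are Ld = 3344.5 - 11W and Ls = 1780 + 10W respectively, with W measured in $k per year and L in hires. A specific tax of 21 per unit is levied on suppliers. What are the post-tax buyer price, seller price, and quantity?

Suppliers keep W_s = W_b - 21 per unit, so supply in terms of the buyer price is Ls = 1570 + 10W_b.
Market clearing requires 3344.5 - 11W_b = 1570 + 10W_b; hence 1774.5 = 21W_b and W_b = 84.5.
Then W_s = 84.5 - 21 = 63.5 and L = 3344.5 - 11(84.5) = 2415.

W_b = 84.5, W_s = 63.5, L = 2415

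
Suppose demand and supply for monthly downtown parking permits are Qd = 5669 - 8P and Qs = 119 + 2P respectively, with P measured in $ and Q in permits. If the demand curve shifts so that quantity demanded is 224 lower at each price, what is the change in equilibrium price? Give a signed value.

ΔP = -22.4

At equilibrium Qd = Qs, so 5669 - 8P = 119 + 2P; collecting terms, 5550 = 10P and P* = 555.
Then Q* = 5669 - 8(555) = 1229.
After the shift, demand is Qd = 5445 - 8P.
Re-solving, 10P = 5326 gives P = 532.6 and Q = 1184.2.
ΔP = 532.6 - 555 = -22.4.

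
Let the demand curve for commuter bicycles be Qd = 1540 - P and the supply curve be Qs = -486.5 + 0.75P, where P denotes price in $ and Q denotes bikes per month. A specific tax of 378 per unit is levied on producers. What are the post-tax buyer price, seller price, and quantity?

P_b = 1320, P_s = 942, Q = 220

Producers keep P_s = P_b - 378 per unit, so supply in terms of the buyer price is Qs = -770 + 0.75P_b.
Market clearing requires 1540 - P_b = -770 + 0.75P_b; hence 2310 = 1.75P_b and P_b = 1320.
So P_s = 942 and the quantity traded is Q = 1540 - 1320 = 220.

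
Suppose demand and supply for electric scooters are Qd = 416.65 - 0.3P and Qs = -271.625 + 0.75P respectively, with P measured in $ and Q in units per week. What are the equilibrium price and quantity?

P* = 655.5, Q* = 220

The market clears where 416.65 - 0.3P = -271.625 + 0.75P. Rearranging, 1.05P = 688.275, hence P* = 655.5.
From the demand curve, Q* = 416.65 - 0.3(655.5) = 220.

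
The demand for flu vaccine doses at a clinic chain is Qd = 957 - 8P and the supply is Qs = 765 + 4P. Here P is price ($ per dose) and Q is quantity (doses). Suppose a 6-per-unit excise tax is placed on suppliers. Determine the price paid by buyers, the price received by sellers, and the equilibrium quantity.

With a tax of 6 on suppliers, they supply based on the net price P_s = P_b - 6, so Qs = 741 + 4P_b.
Set Qd = Qs: 957 - 8P_b = 741 + 4P_b, so 216 = 12P_b and P_b = 18.
So P_s = 12 and the quantity traded is Q = 957 - 8(18) = 813.

P_b = 18, P_s = 12, Q = 813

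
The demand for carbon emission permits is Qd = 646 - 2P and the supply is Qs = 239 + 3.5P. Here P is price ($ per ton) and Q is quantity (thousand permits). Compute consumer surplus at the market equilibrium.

Consumer surplus = 62001

At equilibrium Qd = Qs, so 646 - 2P = 239 + 3.5P; collecting terms, 407 = 5.5P and P* = 74.
From the demand curve, Q* = 646 - 2(74) = 498.
Demand choke price (Qd = 0): P = 646/2 = 323. Consumer surplus = ½ × (323 - 74) × 498 = 62001.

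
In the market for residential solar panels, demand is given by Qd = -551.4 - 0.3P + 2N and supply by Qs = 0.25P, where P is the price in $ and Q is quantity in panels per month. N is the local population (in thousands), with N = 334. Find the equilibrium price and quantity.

P* = 212, Q* = 53

With N = 334, demand is Qd = 116.6 - 0.3P.
Set Qd = Qs: 116.6 - 0.3P = 0.25P, so 116.6 = 0.55P and P* = 212.
Then Q* = 116.6 - 0.3(212) = 53.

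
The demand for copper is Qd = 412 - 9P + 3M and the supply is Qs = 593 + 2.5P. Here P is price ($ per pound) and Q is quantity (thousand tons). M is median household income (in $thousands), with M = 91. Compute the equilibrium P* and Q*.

P* = 8, Q* = 613

With M = 91, demand is Qd = 685 - 9P.
Equating demand and supply, 685 - 9P = 593 + 2.5P gives 11.5P = 92, so P* = 8.
Then Q* = 685 - 9(8) = 613.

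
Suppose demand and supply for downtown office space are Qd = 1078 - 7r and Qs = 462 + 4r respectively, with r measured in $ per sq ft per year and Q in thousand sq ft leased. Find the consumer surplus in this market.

Consumer surplus = 33614

Set Qd = Qs: 1078 - 7r = 462 + 4r, so 616 = 11r and r* = 56.
Substitute back: Q* = 1078 - 7(56) = 686.
Demand choke price (Qd = 0): r = 1078/7 = 154. Consumer surplus = ½ × (154 - 56) × 686 = 33614.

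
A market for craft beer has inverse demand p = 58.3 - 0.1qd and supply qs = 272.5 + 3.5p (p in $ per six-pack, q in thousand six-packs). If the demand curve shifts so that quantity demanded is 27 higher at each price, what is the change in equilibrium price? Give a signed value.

Δp = 2

Solving each curve for q: qd = 583 - 10p.
At equilibrium qd = qs, so 583 - 10p = 272.5 + 3.5p; collecting terms, 310.5 = 13.5p and p* = 23.
Plugging p* into demand: q* = 583 - 10(23) = 353.
After the shift, demand is qd = 610 - 10p.
New equilibrium: 337.5 = 13.5p, so p = 25 and q = 360.
Δp = 25 - 23 = 2.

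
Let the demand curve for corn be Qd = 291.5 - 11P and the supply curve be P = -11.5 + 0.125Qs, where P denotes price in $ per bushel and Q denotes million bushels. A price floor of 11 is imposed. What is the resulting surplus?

Surplus = 9.5

Solving each curve for Q: Qs = 92 + 8P.
At P = 11: Qd = 170.5 and Qs = 180.
Surplus = Qs - Qd = 180 - 170.5 = 9.5.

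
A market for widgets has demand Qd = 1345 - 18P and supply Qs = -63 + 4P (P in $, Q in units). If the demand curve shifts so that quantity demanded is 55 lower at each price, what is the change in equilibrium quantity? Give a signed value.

Set Qd = Qs: 1345 - 18P = -63 + 4P, so 1408 = 22P and P* = 64.
Then Q* = 1345 - 18(64) = 193.
After the shift, demand is Qd = 1290 - 18P.
The new intersection has 1353 = 22P, i.e. P = 61.5, Q = 183.
ΔQ = 183 - 193 = -10.

ΔQ = -10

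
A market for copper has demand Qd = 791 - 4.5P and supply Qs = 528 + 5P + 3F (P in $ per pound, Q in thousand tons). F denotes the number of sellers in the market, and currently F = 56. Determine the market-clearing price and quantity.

P* = 10, Q* = 746

With F = 56, supply is Qs = 696 + 5P.
The market clears where 791 - 4.5P = 696 + 5P. Rearranging, 9.5P = 95, hence P* = 10.
Then Q* = 791 - 4.5(10) = 746.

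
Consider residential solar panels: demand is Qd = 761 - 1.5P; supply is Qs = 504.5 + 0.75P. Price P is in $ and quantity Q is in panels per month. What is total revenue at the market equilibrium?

Total revenue = 67260

The market clears where 761 - 1.5P = 504.5 + 0.75P. Rearranging, 2.25P = 256.5, hence P* = 114.
Then Q* = 761 - 1.5(114) = 590.
Total revenue = P* × Q* = 114 × 590 = 67260.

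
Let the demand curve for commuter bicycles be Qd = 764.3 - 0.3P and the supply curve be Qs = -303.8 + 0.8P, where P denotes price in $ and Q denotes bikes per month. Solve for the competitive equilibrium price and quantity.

P* = 971, Q* = 473

Set Qd = Qs: 764.3 - 0.3P = -303.8 + 0.8P, so 1068.1 = 1.1P and P* = 971.
Substitute back: Q* = 764.3 - 0.3(971) = 473.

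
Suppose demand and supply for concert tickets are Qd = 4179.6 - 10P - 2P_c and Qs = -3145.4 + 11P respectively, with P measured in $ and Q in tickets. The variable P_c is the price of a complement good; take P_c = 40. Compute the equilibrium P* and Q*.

With P_c = 40, demand is Qd = 4099.6 - 10P.
The market clears where 4099.6 - 10P = -3145.4 + 11P. Rearranging, 21P = 7245, hence P* = 345.
Then Q* = 4099.6 - 10(345) = 649.6.

P* = 345, Q* = 649.6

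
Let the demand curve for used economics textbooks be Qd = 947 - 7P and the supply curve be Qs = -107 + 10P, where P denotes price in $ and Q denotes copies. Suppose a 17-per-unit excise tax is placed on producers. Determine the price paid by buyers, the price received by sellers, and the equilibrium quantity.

P_b = 72, P_s = 55, Q = 443

With a tax of 17 on producers, they supply based on the net price P_s = P_b - 17, so Qs = -277 + 10P_b.
Market clearing requires 947 - 7P_b = -277 + 10P_b; hence 1224 = 17P_b and P_b = 72.
Then P_s = 72 - 17 = 55 and Q = 947 - 7(72) = 443.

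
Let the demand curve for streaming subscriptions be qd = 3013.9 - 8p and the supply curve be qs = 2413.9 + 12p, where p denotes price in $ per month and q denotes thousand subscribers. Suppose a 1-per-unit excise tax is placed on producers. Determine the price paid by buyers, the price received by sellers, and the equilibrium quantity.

p_b = 30.6, p_s = 29.6, q = 2769.1

The tax drives a wedge p_b - p_s = 1. Substituting p_s = p_b - 1 into supply: qs = 2401.9 + 12p_b.
Set qd = qs: 3013.9 - 8p_b = 2401.9 + 12p_b, so 612 = 20p_b and p_b = 30.6.
So p_s = 29.6 and the quantity traded is q = 3013.9 - 8(30.6) = 2769.1.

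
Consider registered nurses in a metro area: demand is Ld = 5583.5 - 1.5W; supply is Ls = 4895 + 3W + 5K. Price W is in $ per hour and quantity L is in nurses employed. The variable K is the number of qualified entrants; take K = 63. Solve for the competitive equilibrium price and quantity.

W* = 83, L* = 5459

With K = 63, supply is Ls = 5210 + 3W.
Set Ld = Ls: 5583.5 - 1.5W = 5210 + 3W, so 373.5 = 4.5W and W* = 83.
Plugging W* into demand: L* = 5583.5 - 1.5(83) = 5459.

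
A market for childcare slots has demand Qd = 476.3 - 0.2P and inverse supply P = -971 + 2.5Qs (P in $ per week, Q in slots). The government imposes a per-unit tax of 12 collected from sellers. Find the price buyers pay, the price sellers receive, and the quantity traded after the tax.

Solving each curve for Q: Qs = 388.4 + 0.4P.
Sellers keep P_s = P_b - 12 per unit, so supply in terms of the buyer price is Qs = 383.6 + 0.4P_b.
Set Qd = Qs: 476.3 - 0.2P_b = 383.6 + 0.4P_b, so 92.7 = 0.6P_b and P_b = 154.5.
Then P_s = 154.5 - 12 = 142.5 and Q = 476.3 - 0.2(154.5) = 445.4.

P_b = 154.5, P_s = 142.5, Q = 445.4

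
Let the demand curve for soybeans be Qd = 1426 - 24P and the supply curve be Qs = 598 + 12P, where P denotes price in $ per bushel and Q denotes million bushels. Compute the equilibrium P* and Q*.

Equating demand and supply, 1426 - 24P = 598 + 12P gives 36P = 828, so P* = 23.
Plugging P* into demand: Q* = 1426 - 24(23) = 874.

P* = 23, Q* = 874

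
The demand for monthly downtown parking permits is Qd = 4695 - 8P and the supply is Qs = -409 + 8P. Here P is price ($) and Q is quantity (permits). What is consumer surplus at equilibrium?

Consumer surplus = 287028.0625

The market clears where 4695 - 8P = -409 + 8P. Rearranging, 16P = 5104, hence P* = 319.
Plugging P* into demand: Q* = 4695 - 8(319) = 2143.
Demand choke price (Qd = 0): P = 4695/8 = 586.875. Consumer surplus = ½ × (586.875 - 319) × 2143 = 287028.0625.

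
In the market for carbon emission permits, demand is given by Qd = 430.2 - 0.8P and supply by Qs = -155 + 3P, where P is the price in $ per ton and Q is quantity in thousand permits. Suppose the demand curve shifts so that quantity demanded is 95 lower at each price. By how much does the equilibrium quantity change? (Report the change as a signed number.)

Set Qd = Qs: 430.2 - 0.8P = -155 + 3P, so 585.2 = 3.8P and P* = 154.
Then Q* = 430.2 - 0.8(154) = 307.
After the shift, demand is Qd = 335.2 - 0.8P.
New equilibrium: 490.2 = 3.8P, so P = 129 and Q = 232.
ΔQ = 232 - 307 = -75.

ΔQ = -75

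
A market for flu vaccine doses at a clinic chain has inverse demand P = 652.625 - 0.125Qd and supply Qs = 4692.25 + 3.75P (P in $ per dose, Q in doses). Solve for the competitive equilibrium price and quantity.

P* = 45, Q* = 4861

Rewriting in direct form: Qd = 5221 - 8P.
Equating demand and supply, 5221 - 8P = 4692.25 + 3.75P gives 11.75P = 528.75, so P* = 45.
From the demand curve, Q* = 5221 - 8(45) = 4861.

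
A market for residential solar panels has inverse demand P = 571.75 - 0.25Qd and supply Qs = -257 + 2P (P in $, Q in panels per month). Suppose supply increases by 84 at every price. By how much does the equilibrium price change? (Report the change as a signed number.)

ΔP = -14

Solving each curve for Q: Qd = 2287 - 4P.
At equilibrium Qd = Qs, so 2287 - 4P = -257 + 2P; collecting terms, 2544 = 6P and P* = 424.
Then Q* = 2287 - 4(424) = 591.
After the shift, supply is Qs = -173 + 2P.
The new intersection has 2460 = 6P, i.e. P = 410, Q = 647.
ΔP = 410 - 424 = -14.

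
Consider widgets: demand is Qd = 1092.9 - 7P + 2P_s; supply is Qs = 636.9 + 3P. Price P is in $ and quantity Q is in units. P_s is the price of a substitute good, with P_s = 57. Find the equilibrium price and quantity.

P* = 57, Q* = 807.9

With P_s = 57, demand is Qd = 1206.9 - 7P.
At equilibrium Qd = Qs, so 1206.9 - 7P = 636.9 + 3P; collecting terms, 570 = 10P and P* = 57.
Then Q* = 1206.9 - 7(57) = 807.9.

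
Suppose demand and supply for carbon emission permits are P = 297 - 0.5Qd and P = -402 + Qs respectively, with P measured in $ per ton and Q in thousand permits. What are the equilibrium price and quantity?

Solving each curve for Q: Qd = 594 - 2P and Qs = 402 + P.
The market clears where 594 - 2P = 402 + P. Rearranging, 3P = 192, hence P* = 64.
Plugging P* into demand: Q* = 594 - 2(64) = 466.

P* = 64, Q* = 466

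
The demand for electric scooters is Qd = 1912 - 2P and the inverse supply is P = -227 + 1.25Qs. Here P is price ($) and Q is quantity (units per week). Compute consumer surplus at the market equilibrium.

Consumer surplus = 114244

In direct form, Qs = 181.6 + 0.8P.
Equating demand and supply, 1912 - 2P = 181.6 + 0.8P gives 2.8P = 1730.4, so P* = 618.
From the demand curve, Q* = 1912 - 2(618) = 676.
Demand choke price (Qd = 0): P = 1912/2 = 956. Consumer surplus = ½ × (956 - 618) × 676 = 114244.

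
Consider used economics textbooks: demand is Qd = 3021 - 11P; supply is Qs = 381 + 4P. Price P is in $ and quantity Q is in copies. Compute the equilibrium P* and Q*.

The market clears where 3021 - 11P = 381 + 4P. Rearranging, 15P = 2640, hence P* = 176.
Plugging P* into demand: Q* = 3021 - 11(176) = 1085.

P* = 176, Q* = 1085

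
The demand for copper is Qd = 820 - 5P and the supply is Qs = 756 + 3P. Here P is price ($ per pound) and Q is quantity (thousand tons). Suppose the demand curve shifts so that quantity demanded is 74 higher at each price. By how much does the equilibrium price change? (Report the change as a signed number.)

ΔP = 9.25

The market clears where 820 - 5P = 756 + 3P. Rearranging, 8P = 64, hence P* = 8.
Substitute back: Q* = 820 - 5(8) = 780.
After the shift, demand is Qd = 894 - 5P.
New equilibrium: 138 = 8P, so P = 17.25 and Q = 807.75.
ΔP = 17.25 - 8 = 9.25.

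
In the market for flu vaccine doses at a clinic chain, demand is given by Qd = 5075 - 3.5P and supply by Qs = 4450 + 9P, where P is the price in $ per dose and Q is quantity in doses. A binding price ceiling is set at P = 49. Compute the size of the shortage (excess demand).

At P = 49: Qd = 4903.5 and Qs = 4891.
Shortage = Qd - Qs = 4903.5 - 4891 = 12.5.

Shortage = 12.5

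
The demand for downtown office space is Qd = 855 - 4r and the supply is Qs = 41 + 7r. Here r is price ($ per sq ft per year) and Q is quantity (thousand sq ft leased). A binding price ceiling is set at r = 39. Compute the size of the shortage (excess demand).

Evaluating both curves at the ceiling price 39 gives Qd = 699, Qs = 314.
Shortage = Qd - Qs = 699 - 314 = 385.

Shortage = 385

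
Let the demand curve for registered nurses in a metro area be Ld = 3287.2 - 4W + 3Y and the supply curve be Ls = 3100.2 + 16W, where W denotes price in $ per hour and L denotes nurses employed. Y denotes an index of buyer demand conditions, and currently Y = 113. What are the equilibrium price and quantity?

With Y = 113, demand is Ld = 3626.2 - 4W.
Set Ld = Ls: 3626.2 - 4W = 3100.2 + 16W, so 526 = 20W and W* = 26.3.
Substitute back: L* = 3626.2 - 4(26.3) = 3521.

W* = 26.3, L* = 3521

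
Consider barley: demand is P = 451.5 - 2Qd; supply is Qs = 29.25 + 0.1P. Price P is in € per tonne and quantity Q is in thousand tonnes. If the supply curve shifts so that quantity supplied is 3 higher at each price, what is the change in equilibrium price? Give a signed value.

ΔP = -5

In direct form, Qd = 225.75 - 0.5P.
At equilibrium Qd = Qs, so 225.75 - 0.5P = 29.25 + 0.1P; collecting terms, 196.5 = 0.6P and P* = 327.5.
Substitute back: Q* = 225.75 - 0.5(327.5) = 62.
After the shift, supply is Qs = 32.25 + 0.1P.
Re-solving, 0.6P = 193.5 gives P = 322.5 and Q = 64.5.
ΔP = 322.5 - 327.5 = -5.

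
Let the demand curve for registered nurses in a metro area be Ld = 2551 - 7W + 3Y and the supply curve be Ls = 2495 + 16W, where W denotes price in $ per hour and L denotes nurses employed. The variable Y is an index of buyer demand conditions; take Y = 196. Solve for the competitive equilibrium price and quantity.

With Y = 196, demand is Ld = 3139 - 7W.
Equating demand and supply, 3139 - 7W = 2495 + 16W gives 23W = 644, so W* = 28.
Substitute back: L* = 3139 - 7(28) = 2943.

W* = 28, L* = 2943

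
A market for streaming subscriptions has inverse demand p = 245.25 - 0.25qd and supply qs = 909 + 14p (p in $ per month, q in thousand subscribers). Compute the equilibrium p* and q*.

Rewriting in direct form: qd = 981 - 4p.
The market clears where 981 - 4p = 909 + 14p. Rearranging, 18p = 72, hence p* = 4.
Plugging p* into demand: q* = 981 - 4(4) = 965.

p* = 4, q* = 965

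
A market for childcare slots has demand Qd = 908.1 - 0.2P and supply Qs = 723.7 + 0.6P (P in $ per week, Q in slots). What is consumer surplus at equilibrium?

At equilibrium Qd = Qs, so 908.1 - 0.2P = 723.7 + 0.6P; collecting terms, 184.4 = 0.8P and P* = 230.5.
From the demand curve, Q* = 908.1 - 0.2(230.5) = 862.
Demand choke price (Qd = 0): P = 908.1/0.2 = 4540.5. Consumer surplus = ½ × (4540.5 - 230.5) × 862 = 1857610.

Consumer surplus = 1857610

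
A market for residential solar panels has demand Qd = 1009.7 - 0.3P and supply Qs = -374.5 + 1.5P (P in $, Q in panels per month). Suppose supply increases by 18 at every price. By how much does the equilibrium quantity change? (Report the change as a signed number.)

At equilibrium Qd = Qs, so 1009.7 - 0.3P = -374.5 + 1.5P; collecting terms, 1384.2 = 1.8P and P* = 769.
Substitute back: Q* = 1009.7 - 0.3(769) = 779.
After the shift, supply is Qs = -356.5 + 1.5P.
The new intersection has 1366.2 = 1.8P, i.e. P = 759, Q = 782.
ΔQ = 782 - 779 = 3.

ΔQ = 3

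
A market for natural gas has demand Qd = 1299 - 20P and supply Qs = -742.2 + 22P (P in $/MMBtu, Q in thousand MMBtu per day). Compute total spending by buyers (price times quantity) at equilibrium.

Total spending by buyers = 15892.2

Set Qd = Qs: 1299 - 20P = -742.2 + 22P, so 2041.2 = 42P and P* = 48.6.
Then Q* = 1299 - 20(48.6) = 327.
Total spending by buyers = P* × Q* = 48.6 × 327 = 15892.2.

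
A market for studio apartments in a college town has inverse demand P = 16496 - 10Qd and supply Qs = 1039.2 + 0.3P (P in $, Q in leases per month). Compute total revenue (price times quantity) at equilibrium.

Total revenue = 2284422

In direct form, Qd = 1649.6 - 0.1P.
Equating demand and supply, 1649.6 - 0.1P = 1039.2 + 0.3P gives 0.4P = 610.4, so P* = 1526.
Then Q* = 1649.6 - 0.1(1526) = 1497.
Total revenue = P* × Q* = 1526 × 1497 = 2284422.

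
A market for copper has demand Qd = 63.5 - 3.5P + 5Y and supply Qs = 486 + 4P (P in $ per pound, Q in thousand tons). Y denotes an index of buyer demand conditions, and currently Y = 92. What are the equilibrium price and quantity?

With Y = 92, demand is Qd = 523.5 - 3.5P.
Set Qd = Qs: 523.5 - 3.5P = 486 + 4P, so 37.5 = 7.5P and P* = 5.
From the demand curve, Q* = 523.5 - 3.5(5) = 506.

P* = 5, Q* = 506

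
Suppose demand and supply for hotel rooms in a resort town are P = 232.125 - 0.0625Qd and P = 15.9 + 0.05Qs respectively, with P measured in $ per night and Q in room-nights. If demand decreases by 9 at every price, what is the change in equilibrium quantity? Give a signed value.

In direct form, Qd = 3714 - 16P and Qs = -318 + 20P.
Set Qd = Qs: 3714 - 16P = -318 + 20P, so 4032 = 36P and P* = 112.
Substitute back: Q* = 3714 - 16(112) = 1922.
After the shift, demand is Qd = 3705 - 16P.
New equilibrium: 4023 = 36P, so P = 111.75 and Q = 1917.
ΔQ = 1917 - 1922 = -5.

ΔQ = -5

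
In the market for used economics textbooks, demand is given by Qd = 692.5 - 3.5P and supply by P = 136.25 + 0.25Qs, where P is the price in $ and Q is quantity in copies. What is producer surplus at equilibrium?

In direct form, Qs = -545 + 4P.
The market clears where 692.5 - 3.5P = -545 + 4P. Rearranging, 7.5P = 1237.5, hence P* = 165.
Substitute back: Q* = 692.5 - 3.5(165) = 115.
Supply choke price (Qs = 0): P = 136.25. Producer surplus = ½ × (165 - 136.25) × 115 = 1653.125.

Producer surplus = 1653.125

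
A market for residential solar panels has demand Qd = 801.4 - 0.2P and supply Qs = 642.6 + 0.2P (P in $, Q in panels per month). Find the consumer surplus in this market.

Consumer surplus = 1303210

Set Qd = Qs: 801.4 - 0.2P = 642.6 + 0.2P, so 158.8 = 0.4P and P* = 397.
Substitute back: Q* = 801.4 - 0.2(397) = 722.
Demand choke price (Qd = 0): P = 801.4/0.2 = 4007. Consumer surplus = ½ × (4007 - 397) × 722 = 1303210.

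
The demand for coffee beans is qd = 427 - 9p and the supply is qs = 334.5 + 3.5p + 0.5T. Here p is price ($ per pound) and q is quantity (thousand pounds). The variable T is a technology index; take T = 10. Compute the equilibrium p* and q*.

With T = 10, supply is qs = 339.5 + 3.5p.
At equilibrium qd = qs, so 427 - 9p = 339.5 + 3.5p; collecting terms, 87.5 = 12.5p and p* = 7.
From the demand curve, q* = 427 - 9(7) = 364.

p* = 7, q* = 364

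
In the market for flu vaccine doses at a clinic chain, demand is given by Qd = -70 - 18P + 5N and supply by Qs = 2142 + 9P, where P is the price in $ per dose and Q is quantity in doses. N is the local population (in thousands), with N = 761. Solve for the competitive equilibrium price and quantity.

P* = 59, Q* = 2673

With N = 761, demand is Qd = 3735 - 18P.
Set Qd = Qs: 3735 - 18P = 2142 + 9P, so 1593 = 27P and P* = 59.
Substitute back: Q* = 3735 - 18(59) = 2673.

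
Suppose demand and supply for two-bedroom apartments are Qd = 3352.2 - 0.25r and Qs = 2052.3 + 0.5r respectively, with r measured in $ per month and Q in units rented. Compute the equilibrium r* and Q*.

r* = 1733.2, Q* = 2918.9

At equilibrium Qd = Qs, so 3352.2 - 0.25r = 2052.3 + 0.5r; collecting terms, 1299.9 = 0.75r and r* = 1733.2.
Then Q* = 3352.2 - 0.25(1733.2) = 2918.9.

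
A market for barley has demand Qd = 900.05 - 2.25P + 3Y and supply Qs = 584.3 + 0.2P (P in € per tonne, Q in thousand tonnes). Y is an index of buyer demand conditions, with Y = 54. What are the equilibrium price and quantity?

P* = 195, Q* = 623.3

With Y = 54, demand is Qd = 1062.05 - 2.25P.
The market clears where 1062.05 - 2.25P = 584.3 + 0.2P. Rearranging, 2.45P = 477.75, hence P* = 195.
Then Q* = 1062.05 - 2.25(195) = 623.3.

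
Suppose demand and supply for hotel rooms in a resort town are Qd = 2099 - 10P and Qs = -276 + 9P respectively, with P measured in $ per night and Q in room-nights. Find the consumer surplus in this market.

Consumer surplus = 36040.05

The market clears where 2099 - 10P = -276 + 9P. Rearranging, 19P = 2375, hence P* = 125.
Substitute back: Q* = 2099 - 10(125) = 849.
Demand choke price (Qd = 0): P = 2099/10 = 209.9. Consumer surplus = ½ × (209.9 - 125) × 849 = 36040.05.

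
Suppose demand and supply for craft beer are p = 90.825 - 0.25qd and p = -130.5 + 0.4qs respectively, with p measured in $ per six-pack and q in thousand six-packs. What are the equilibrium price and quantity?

p* = 5.7, q* = 340.5

Inverting to quantity form: qd = 363.3 - 4p and qs = 326.25 + 2.5p.
Equating demand and supply, 363.3 - 4p = 326.25 + 2.5p gives 6.5p = 37.05, so p* = 5.7.
Then q* = 363.3 - 4(5.7) = 340.5.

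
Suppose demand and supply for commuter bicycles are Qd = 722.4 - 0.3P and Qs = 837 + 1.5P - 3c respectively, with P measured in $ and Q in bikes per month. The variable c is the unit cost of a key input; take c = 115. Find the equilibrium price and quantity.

P* = 128, Q* = 684

With c = 115, supply is Qs = 492 + 1.5P.
Set Qd = Qs: 722.4 - 0.3P = 492 + 1.5P, so 230.4 = 1.8P and P* = 128.
Then Q* = 722.4 - 0.3(128) = 684.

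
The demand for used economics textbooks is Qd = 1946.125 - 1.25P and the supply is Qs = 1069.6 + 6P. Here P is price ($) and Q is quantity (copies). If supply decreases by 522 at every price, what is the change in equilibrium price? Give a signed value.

ΔP = 72

The market clears where 1946.125 - 1.25P = 1069.6 + 6P. Rearranging, 7.25P = 876.525, hence P* = 120.9.
Plugging P* into demand: Q* = 1946.125 - 1.25(120.9) = 1795.
After the shift, supply is Qs = 547.6 + 6P.
The new intersection has 1398.525 = 7.25P, i.e. P = 192.9, Q = 1705.
ΔP = 192.9 - 120.9 = 72.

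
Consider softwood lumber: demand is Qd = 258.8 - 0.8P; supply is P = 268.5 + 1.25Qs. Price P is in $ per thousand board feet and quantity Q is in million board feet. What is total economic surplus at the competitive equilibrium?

In direct form, Qs = -214.8 + 0.8P.
At equilibrium Qd = Qs, so 258.8 - 0.8P = -214.8 + 0.8P; collecting terms, 473.6 = 1.6P and P* = 296.
Plugging P* into demand: Q* = 258.8 - 0.8(296) = 22.
Demand choke price = 323.5; supply choke price = 268.5. CS = ½(323.5 - 296)(22) = 302.5; PS = ½(296 - 268.5)(22) = 302.5. Total surplus = 605.

Total surplus = 605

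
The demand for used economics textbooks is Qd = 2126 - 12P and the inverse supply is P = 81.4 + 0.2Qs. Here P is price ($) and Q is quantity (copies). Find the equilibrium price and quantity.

P* = 149, Q* = 338

In direct form, Qs = -407 + 5P.
Set Qd = Qs: 2126 - 12P = -407 + 5P, so 2533 = 17P and P* = 149.
Then Q* = 2126 - 12(149) = 338.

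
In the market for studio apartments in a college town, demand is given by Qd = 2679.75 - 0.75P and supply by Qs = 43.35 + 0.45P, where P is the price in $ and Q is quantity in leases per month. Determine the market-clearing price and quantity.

Equating demand and supply, 2679.75 - 0.75P = 43.35 + 0.45P gives 1.2P = 2636.4, so P* = 2197.
From the demand curve, Q* = 2679.75 - 0.75(2197) = 1032.

P* = 2197, Q* = 1032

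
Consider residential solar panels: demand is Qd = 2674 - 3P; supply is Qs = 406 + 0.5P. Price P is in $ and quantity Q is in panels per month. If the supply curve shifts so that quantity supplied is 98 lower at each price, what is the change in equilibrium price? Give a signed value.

ΔP = 28

Set Qd = Qs: 2674 - 3P = 406 + 0.5P, so 2268 = 3.5P and P* = 648.
Substitute back: Q* = 2674 - 3(648) = 730.
After the shift, supply is Qs = 308 + 0.5P.
The new intersection has 2366 = 3.5P, i.e. P = 676, Q = 646.
ΔP = 676 - 648 = 28.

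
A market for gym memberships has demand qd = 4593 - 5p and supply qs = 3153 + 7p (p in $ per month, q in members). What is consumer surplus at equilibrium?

At equilibrium qd = qs, so 4593 - 5p = 3153 + 7p; collecting terms, 1440 = 12p and p* = 120.
Substitute back: q* = 4593 - 5(120) = 3993.
Demand choke price (qd = 0): p = 4593/5 = 918.6. Consumer surplus = ½ × (918.6 - 120) × 3993 = 1594404.9.

Consumer surplus = 1594404.9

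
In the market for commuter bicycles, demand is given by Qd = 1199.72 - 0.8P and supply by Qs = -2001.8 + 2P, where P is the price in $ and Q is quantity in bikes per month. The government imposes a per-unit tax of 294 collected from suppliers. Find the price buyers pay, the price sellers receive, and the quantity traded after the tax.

Suppliers keep P_s = P_b - 294 per unit, so supply in terms of the buyer price is Qs = -2589.8 + 2P_b.
Set Qd = Qs: 1199.72 - 0.8P_b = -2589.8 + 2P_b, so 3789.52 = 2.8P_b and P_b = 1353.4.
Then P_s = 1353.4 - 294 = 1059.4 and Q = 1199.72 - 0.8(1353.4) = 117.

P_b = 1353.4, P_s = 1059.4, Q = 117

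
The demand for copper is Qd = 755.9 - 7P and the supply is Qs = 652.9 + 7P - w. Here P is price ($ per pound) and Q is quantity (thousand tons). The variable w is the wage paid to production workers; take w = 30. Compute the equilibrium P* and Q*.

With w = 30, supply is Qs = 622.9 + 7P.
The market clears where 755.9 - 7P = 622.9 + 7P. Rearranging, 14P = 133, hence P* = 9.5.
Substitute back: Q* = 755.9 - 7(9.5) = 689.4.

P* = 9.5, Q* = 689.4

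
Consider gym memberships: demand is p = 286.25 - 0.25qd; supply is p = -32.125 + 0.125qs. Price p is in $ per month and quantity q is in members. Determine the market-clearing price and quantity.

p* = 74, q* = 849

Solving each curve for q: qd = 1145 - 4p and qs = 257 + 8p.
Equating demand and supply, 1145 - 4p = 257 + 8p gives 12p = 888, so p* = 74.
Then q* = 1145 - 4(74) = 849.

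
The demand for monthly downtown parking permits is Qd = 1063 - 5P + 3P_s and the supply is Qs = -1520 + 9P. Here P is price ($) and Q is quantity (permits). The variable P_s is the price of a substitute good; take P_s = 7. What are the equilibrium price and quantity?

With P_s = 7, demand is Qd = 1084 - 5P.
Set Qd = Qs: 1084 - 5P = -1520 + 9P, so 2604 = 14P and P* = 186.
Plugging P* into demand: Q* = 1084 - 5(186) = 154.

P* = 186, Q* = 154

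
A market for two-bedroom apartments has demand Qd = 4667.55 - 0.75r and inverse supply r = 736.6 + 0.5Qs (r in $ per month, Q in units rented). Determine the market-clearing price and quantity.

Rewriting in direct form: Qs = -1473.2 + 2r.
Set Qd = Qs: 4667.55 - 0.75r = -1473.2 + 2r, so 6140.75 = 2.75r and r* = 2233.
Substitute back: Q* = 4667.55 - 0.75(2233) = 2992.8.

r* = 2233, Q* = 2992.8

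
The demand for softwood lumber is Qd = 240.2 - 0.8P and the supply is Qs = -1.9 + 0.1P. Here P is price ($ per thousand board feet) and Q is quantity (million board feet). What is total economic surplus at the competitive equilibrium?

Set Qd = Qs: 240.2 - 0.8P = -1.9 + 0.1P, so 242.1 = 0.9P and P* = 269.
Then Q* = 240.2 - 0.8(269) = 25.
Demand choke price = 300.25; supply choke price = 19. CS = ½(300.25 - 269)(25) = 390.625; PS = ½(269 - 19)(25) = 3125. Total surplus = 3515.625.

Total surplus = 3515.625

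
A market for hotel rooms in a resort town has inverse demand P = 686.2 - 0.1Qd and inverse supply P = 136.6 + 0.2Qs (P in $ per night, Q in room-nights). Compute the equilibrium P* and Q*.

Inverting to quantity form: Qd = 6862 - 10P and Qs = -683 + 5P.
The market clears where 6862 - 10P = -683 + 5P. Rearranging, 15P = 7545, hence P* = 503.
Substitute back: Q* = 6862 - 10(503) = 1832.

P* = 503, Q* = 1832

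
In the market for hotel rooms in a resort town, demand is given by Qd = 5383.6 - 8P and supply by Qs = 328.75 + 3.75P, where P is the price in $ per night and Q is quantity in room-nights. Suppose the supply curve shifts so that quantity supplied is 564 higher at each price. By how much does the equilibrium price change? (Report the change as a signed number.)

ΔP = -48

The market clears where 5383.6 - 8P = 328.75 + 3.75P. Rearranging, 11.75P = 5054.85, hence P* = 430.2.
Plugging P* into demand: Q* = 5383.6 - 8(430.2) = 1942.
After the shift, supply is Qs = 892.75 + 3.75P.
The new intersection has 4490.85 = 11.75P, i.e. P = 382.2, Q = 2326.
ΔP = 382.2 - 430.2 = -48.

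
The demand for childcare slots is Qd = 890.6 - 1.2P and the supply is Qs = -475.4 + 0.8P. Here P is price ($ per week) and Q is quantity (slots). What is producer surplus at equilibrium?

Producer surplus = 3150.625

Equating demand and supply, 890.6 - 1.2P = -475.4 + 0.8P gives 2P = 1366, so P* = 683.
From the demand curve, Q* = 890.6 - 1.2(683) = 71.
Supply choke price (Qs = 0): P = 594.25. Producer surplus = ½ × (683 - 594.25) × 71 = 3150.625.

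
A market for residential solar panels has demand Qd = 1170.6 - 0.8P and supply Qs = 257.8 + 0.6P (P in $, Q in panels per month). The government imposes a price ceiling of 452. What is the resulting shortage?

Shortage = 280

Evaluating both curves at the ceiling price 452 gives Qd = 809, Qs = 529.
Shortage = Qd - Qs = 809 - 529 = 280.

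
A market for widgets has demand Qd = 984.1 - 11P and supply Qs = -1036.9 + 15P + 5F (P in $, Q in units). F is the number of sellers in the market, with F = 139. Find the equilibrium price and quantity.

With F = 139, supply is Qs = -341.9 + 15P.
The market clears where 984.1 - 11P = -341.9 + 15P. Rearranging, 26P = 1326, hence P* = 51.
Plugging P* into demand: Q* = 984.1 - 11(51) = 423.1.

P* = 51, Q* = 423.1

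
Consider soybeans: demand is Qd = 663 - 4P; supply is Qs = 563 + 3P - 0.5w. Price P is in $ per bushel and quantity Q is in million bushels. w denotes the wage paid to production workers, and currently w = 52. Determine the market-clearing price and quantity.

P* = 18, Q* = 591

With w = 52, supply is Qs = 537 + 3P.
The market clears where 663 - 4P = 537 + 3P. Rearranging, 7P = 126, hence P* = 18.
Plugging P* into demand: Q* = 663 - 4(18) = 591.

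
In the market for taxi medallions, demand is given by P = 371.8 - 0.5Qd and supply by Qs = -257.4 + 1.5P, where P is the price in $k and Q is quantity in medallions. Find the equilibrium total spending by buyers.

Rewriting in direct form: Qd = 743.6 - 2P.
At equilibrium Qd = Qs, so 743.6 - 2P = -257.4 + 1.5P; collecting terms, 1001 = 3.5P and P* = 286.
From the demand curve, Q* = 743.6 - 2(286) = 171.6.
Total spending by buyers = P* × Q* = 286 × 171.6 = 49077.6.

Total spending by buyers = 49077.6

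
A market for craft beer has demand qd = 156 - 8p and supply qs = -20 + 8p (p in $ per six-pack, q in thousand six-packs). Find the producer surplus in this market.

Producer surplus = 289

The market clears where 156 - 8p = -20 + 8p. Rearranging, 16p = 176, hence p* = 11.
Substitute back: q* = 156 - 8(11) = 68.
Supply choke price (qs = 0): p = 2.5. Producer surplus = ½ × (11 - 2.5) × 68 = 289.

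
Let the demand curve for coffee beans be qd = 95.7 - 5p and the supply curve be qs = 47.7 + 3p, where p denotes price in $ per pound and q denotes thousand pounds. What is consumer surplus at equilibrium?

Consumer surplus = 431.649

The market clears where 95.7 - 5p = 47.7 + 3p. Rearranging, 8p = 48, hence p* = 6.
Then q* = 95.7 - 5(6) = 65.7.
Demand choke price (qd = 0): p = 95.7/5 = 19.14. Consumer surplus = ½ × (19.14 - 6) × 65.7 = 431.649.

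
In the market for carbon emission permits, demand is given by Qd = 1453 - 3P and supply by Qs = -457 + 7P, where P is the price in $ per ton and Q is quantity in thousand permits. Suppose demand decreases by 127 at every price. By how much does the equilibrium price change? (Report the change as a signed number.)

At equilibrium Qd = Qs, so 1453 - 3P = -457 + 7P; collecting terms, 1910 = 10P and P* = 191.
From the demand curve, Q* = 1453 - 3(191) = 880.
After the shift, demand is Qd = 1326 - 3P.
New equilibrium: 1783 = 10P, so P = 178.3 and Q = 791.1.
ΔP = 178.3 - 191 = -12.7.

ΔP = -12.7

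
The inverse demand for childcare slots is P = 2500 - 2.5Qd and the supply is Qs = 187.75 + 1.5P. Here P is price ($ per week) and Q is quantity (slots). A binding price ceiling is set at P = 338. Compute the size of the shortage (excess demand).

Shortage = 170.05

Solving each curve for Q: Qd = 1000 - 0.4P.
Evaluating both curves at the ceiling price 338 gives Qd = 864.8, Qs = 694.75.
Shortage = Qd - Qs = 864.8 - 694.75 = 170.05.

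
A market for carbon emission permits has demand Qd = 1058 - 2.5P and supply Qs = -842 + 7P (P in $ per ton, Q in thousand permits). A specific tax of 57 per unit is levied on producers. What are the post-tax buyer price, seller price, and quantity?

With a tax of 57 on producers, they supply based on the net price P_s = P_b - 57, so Qs = -1241 + 7P_b.
Set Qd = Qs: 1058 - 2.5P_b = -1241 + 7P_b, so 2299 = 9.5P_b and P_b = 242.
Then P_s = 242 - 57 = 185 and Q = 1058 - 2.5(242) = 453.

P_b = 242, P_s = 185, Q = 453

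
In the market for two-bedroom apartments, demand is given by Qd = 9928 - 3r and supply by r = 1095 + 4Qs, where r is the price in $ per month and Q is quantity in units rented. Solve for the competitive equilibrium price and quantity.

In direct form, Qs = -273.75 + 0.25r.
Equating demand and supply, 9928 - 3r = -273.75 + 0.25r gives 3.25r = 10201.75, so r* = 3139.
Plugging r* into demand: Q* = 9928 - 3(3139) = 511.

r* = 3139, Q* = 511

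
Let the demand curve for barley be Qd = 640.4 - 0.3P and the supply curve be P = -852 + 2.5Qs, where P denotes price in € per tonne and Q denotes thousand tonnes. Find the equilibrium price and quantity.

Rewriting in direct form: Qs = 340.8 + 0.4P.
Equating demand and supply, 640.4 - 0.3P = 340.8 + 0.4P gives 0.7P = 299.6, so P* = 428.
From the demand curve, Q* = 640.4 - 0.3(428) = 512.

P* = 428, Q* = 512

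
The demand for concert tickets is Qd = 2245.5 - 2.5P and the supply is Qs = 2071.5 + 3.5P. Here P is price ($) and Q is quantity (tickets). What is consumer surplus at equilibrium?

At equilibrium Qd = Qs, so 2245.5 - 2.5P = 2071.5 + 3.5P; collecting terms, 174 = 6P and P* = 29.
Substitute back: Q* = 2245.5 - 2.5(29) = 2173.
Demand choke price (Qd = 0): P = 2245.5/2.5 = 898.2. Consumer surplus = ½ × (898.2 - 29) × 2173 = 944385.8.

Consumer surplus = 944385.8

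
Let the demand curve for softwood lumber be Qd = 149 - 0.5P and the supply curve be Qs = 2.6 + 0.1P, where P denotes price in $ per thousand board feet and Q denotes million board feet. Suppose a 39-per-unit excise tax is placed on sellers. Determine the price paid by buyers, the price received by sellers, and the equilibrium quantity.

P_b = 250.5, P_s = 211.5, Q = 23.75

Sellers keep P_s = P_b - 39 per unit, so supply in terms of the buyer price is Qs = -1.3 + 0.1P_b.
Market clearing requires 149 - 0.5P_b = -1.3 + 0.1P_b; hence 150.3 = 0.6P_b and P_b = 250.5.
Then P_s = 250.5 - 39 = 211.5 and Q = 149 - 0.5(250.5) = 23.75.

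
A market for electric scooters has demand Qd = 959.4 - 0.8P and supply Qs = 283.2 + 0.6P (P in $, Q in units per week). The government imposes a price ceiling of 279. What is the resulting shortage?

At P = 279: Qd = 736.2 and Qs = 450.6.
Shortage = Qd - Qs = 736.2 - 450.6 = 285.6.

Shortage = 285.6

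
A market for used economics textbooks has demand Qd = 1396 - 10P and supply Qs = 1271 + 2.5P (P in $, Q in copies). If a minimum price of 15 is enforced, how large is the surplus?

Surplus = 62.5

At P = 15: Qd = 1246 and Qs = 1308.5.
Surplus = Qs - Qd = 1308.5 - 1246 = 62.5.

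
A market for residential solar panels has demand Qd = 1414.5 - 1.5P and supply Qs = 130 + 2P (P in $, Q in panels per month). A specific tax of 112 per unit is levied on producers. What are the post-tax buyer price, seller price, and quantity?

Producers keep P_s = P_b - 112 per unit, so supply in terms of the buyer price is Qs = -94 + 2P_b.
Market clearing requires 1414.5 - 1.5P_b = -94 + 2P_b; hence 1508.5 = 3.5P_b and P_b = 431.
So P_s = 319 and the quantity traded is Q = 1414.5 - 1.5(431) = 768.

P_b = 431, P_s = 319, Q = 768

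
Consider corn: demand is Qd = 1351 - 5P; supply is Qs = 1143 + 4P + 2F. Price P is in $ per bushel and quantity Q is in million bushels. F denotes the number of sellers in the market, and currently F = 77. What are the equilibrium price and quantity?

P* = 6, Q* = 1321

With F = 77, supply is Qs = 1297 + 4P.
Set Qd = Qs: 1351 - 5P = 1297 + 4P, so 54 = 9P and P* = 6.
Substitute back: Q* = 1351 - 5(6) = 1321.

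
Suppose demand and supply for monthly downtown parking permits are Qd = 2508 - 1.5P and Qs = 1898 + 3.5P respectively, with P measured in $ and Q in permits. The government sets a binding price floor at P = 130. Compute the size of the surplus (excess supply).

Surplus = 40

Evaluating both curves at the floor price 130 gives Qd = 2313, Qs = 2353.
Surplus = Qs - Qd = 2353 - 2313 = 40.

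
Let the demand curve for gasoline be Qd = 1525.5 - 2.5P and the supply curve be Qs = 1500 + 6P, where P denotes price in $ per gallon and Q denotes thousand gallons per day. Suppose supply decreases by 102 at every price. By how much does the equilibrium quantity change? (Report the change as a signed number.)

Set Qd = Qs: 1525.5 - 2.5P = 1500 + 6P, so 25.5 = 8.5P and P* = 3.
Then Q* = 1525.5 - 2.5(3) = 1518.
After the shift, supply is Qs = 1398 + 6P.
Re-solving, 8.5P = 127.5 gives P = 15 and Q = 1488.
ΔQ = 1488 - 1518 = -30.

ΔQ = -30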